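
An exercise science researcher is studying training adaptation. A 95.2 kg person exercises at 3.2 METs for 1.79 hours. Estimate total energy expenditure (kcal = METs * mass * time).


Energy = METs * mass(kg) * time(h)
= 3.2 * 95.2 * 1.79
= 545.31 kcal

545.31 kcal


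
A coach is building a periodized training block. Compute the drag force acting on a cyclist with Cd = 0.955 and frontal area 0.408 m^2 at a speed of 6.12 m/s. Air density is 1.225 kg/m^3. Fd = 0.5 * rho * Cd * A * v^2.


Step 1: v^2 = 37.4544
Step 2: Fd = 0.5 * 1.225 * 0.955 * 0.408 * 37.4544
= 8.939 N

8.939 N


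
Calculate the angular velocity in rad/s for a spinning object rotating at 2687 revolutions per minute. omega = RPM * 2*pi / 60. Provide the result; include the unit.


omega = RPM * 2*pi / 60
= 2687 * 6.28318531 / 60
= 281.382 rad/s

281.382 rad/s


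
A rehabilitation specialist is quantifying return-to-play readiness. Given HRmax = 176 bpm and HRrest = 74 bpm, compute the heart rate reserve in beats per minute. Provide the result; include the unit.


Heart rate reserve = maximum HR minus resting HR
HRR = 176 - 74 = 102 bpm

102 bpm


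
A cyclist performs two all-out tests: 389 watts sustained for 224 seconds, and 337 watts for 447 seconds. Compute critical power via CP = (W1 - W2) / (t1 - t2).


W1 = P1 * t1 = 389 * 224 = 87136 J
W2 = P2 * t2 = 337 * 447 = 150639 J
CP = (87136 - 150639) / (224 - 447)
= 284.77 W

284.77 W


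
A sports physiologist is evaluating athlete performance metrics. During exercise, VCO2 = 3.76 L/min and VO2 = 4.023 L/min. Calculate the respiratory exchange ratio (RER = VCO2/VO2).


RER = VCO2 / VO2
= 3.76 / 4.023
= 0.9346

0.9346


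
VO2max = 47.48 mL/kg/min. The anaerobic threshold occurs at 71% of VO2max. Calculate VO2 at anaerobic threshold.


AT fraction = 71 / 100 = 0.71
AT VO2 = 47.48 * 0.71
= 33.71 mL/kg/min

33.71 mL/kg/min


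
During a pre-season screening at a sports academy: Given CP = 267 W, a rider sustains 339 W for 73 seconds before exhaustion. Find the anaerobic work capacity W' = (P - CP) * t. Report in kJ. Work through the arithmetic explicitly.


Excess power = 339 - 267 = 72 W
Work above CP = 72 * 73 = 5256 J
W' = 5.256 kJ

5.256 kJ


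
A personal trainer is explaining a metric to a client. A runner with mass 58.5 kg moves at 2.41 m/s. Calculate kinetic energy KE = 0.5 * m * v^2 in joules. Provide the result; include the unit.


v^2 = 2.41^2 = 5.8081
KE = 0.5 * 58.5 * 5.8081
= 169.89 J

169.89 J


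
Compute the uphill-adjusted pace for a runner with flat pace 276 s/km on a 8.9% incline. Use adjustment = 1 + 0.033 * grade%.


Adjustment factor = 1 + 0.033 * 8.9 = 1.2937
Grade-adjusted pace = 276 * 1.2937 = 357.06 s/km

357.06 s/km


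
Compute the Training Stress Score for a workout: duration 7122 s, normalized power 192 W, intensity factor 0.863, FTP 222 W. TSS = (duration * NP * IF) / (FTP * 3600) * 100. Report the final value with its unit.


Product = 7122 * 192 * 0.863 = 1180086.912
Base = 222 * 3600 = 799200
TSS = 1180086.912 / 799200 * 100 = 147.66

147.66 TSS


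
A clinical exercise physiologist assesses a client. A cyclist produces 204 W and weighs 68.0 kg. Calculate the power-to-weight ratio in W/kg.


P/W = power / mass
= 204 / 68.0
= 3.0 W/kg

3.0 W/kg


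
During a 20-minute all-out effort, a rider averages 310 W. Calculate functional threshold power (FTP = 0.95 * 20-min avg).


FTP = 0.95 * 310
= 294.5 W

294.5 W


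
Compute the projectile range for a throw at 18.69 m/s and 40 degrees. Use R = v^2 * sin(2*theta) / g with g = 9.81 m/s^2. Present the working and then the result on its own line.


Two times the angle = 80 degrees
sin(80) = 0.984808
R = 349.3161 * 0.984808 / 9.81 = 35.067 m

35.067 m


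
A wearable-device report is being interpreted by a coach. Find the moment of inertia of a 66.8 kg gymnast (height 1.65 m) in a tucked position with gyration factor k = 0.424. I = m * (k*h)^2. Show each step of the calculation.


Radius of gyration = 0.424 * 1.65 = 0.6996 m
I = 66.8 * 0.6996^2
= 66.8 * 0.48944
= 32.695 kg*m^2

32.695 kg*m^2


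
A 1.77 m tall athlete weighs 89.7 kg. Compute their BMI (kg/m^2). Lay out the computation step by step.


height^2 = 3.1329 m^2
BMI = 89.7 / 3.1329 = 28.63 kg/m^2

28.63 kg/m^2


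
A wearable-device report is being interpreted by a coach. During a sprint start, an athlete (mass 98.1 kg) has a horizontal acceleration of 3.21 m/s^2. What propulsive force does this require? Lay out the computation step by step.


Propulsive force = mass * acceleration
= 98.1 kg * 3.21 m/s^2
= 314.9 N

314.9 N


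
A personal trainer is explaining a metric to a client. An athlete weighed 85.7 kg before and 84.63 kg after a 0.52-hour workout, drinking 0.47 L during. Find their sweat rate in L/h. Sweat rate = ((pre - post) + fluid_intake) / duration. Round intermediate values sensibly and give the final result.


Body mass change = 1.07 kg
Total sweat loss = 1.07 + 0.47 = 1.54 L
Rate = 1.54 / 0.52 = 2.962 L/h

2.962 L/h


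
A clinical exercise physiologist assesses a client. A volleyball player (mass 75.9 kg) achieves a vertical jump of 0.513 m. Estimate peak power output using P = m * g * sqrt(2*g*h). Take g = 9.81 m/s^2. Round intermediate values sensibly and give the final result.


2 * g * h = 2 * 9.81 * 0.513 = 10.06506
sqrt(10.06506) = 3.172548 m/s
P = 75.9 * 9.81 * 3.172548 = 2362.21 W

2362.21 W


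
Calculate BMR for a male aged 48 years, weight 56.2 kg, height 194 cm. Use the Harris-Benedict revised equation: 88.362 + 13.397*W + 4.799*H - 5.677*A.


Substituting values:
W term = 13.397 * 56.2 = 752.9114
H term = 4.799 * 194 = 931.006
A term = 5.677 * 48 = 272.496
BMR = 1499.78 kcal/day

1499.78 kcal/day


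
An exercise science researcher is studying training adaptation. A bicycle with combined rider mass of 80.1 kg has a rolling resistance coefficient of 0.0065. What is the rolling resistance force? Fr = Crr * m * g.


Fr = 0.0065 * 80.1 * 9.81
= 0.52065 * 9.81
= 5.108 N

5.108 N


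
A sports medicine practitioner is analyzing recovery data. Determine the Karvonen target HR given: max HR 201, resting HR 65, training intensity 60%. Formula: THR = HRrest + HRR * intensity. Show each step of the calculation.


HRR = HRmax - HRrest = 201 - 65 = 136
THR = 65 + 136 * 0.6
= 146.6 bpm

146.6 bpm


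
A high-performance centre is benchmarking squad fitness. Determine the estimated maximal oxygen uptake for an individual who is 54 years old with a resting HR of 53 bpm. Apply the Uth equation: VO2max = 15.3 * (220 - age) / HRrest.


HRmax = 220 - 54 = 166
VO2max = 15.3 * (166 / 53)
= 15.3 * 3.1321
= 47.92 mL/kg/min

47.92 mL/kg/min


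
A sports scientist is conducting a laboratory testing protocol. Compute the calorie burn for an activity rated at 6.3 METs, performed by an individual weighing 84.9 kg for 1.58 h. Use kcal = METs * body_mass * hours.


Product of METs and mass = 6.3 * 84.9 = 534.87
Total kcal = 534.87 * 1.58 = 845.09 kcal

845.09 kcal


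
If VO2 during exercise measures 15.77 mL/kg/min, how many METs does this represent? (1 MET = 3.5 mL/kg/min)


METs = VO2 / 3.5 = 15.77 / 3.5 = 4.51

4.51 METs


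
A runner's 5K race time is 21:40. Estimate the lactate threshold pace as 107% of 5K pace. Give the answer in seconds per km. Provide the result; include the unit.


Total race time = 21*60 + 40 = 1300 seconds
5K pace = 1300 / 5 = 260.0 sec/km
LT pace = 260.0 * 1.07 = 278.2 sec/km

278.2 s/km


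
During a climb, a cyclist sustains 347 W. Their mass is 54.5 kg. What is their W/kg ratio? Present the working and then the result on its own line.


Power-to-weight = 347 W / 54.5 kg
= 6.367 W/kg

6.367 W/kg


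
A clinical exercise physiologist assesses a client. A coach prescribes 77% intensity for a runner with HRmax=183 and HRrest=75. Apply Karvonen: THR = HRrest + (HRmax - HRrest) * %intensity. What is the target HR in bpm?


Heart rate reserve = 183 - 75 = 108
Intensity fraction = 77 / 100 = 0.77
THR = 75 + 108 * 0.77 = 158.16 bpm

158.16 bpm


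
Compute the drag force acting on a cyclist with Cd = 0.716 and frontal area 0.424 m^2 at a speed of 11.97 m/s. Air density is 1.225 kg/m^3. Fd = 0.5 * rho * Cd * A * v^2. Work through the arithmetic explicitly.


Step 1: v^2 = 143.2809
Step 2: Fd = 0.5 * 1.225 * 0.716 * 0.424 * 143.2809
= 26.642 N

26.642 N


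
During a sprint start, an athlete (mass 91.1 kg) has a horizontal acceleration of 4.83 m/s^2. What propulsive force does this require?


Propulsive force = mass * acceleration
= 91.1 kg * 4.83 m/s^2
= 440.01 N

440.01 N


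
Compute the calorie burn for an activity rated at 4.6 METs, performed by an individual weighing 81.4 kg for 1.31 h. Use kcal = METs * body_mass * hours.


Product of METs and mass = 4.6 * 81.4 = 374.44
Total kcal = 374.44 * 1.31 = 490.52 kcal

490.52 kcal


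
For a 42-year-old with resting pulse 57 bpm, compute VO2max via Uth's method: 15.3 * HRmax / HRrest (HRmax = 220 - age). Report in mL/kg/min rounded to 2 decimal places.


Step 1: HRmax = 220 - 42 = 178 bpm
Step 2: Ratio = 178 / 57 = 3.1228
Step 3: VO2max = 15.3 * 3.1228 = 47.78 mL/kg/min

47.78 mL/kg/min


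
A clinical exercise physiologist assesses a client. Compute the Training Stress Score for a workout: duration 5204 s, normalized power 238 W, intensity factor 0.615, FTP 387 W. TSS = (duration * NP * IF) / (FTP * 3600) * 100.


Product = 5204 * 238 * 0.615 = 761709.48
Base = 387 * 3600 = 1393200
TSS = 761709.48 / 1393200 * 100 = 54.67

54.67 TSS


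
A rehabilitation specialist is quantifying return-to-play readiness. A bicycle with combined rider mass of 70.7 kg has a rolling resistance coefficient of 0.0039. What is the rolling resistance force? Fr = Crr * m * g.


Fr = 0.0039 * 70.7 * 9.81
= 0.27573 * 9.81
= 2.705 N

2.705 N


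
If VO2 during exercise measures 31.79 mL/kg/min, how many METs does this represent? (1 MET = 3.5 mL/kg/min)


METs = VO2 / 3.5 = 31.79 / 3.5 = 9.08

9.08 METs


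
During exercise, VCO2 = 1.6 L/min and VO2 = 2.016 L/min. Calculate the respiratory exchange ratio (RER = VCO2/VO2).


RER = VCO2 / VO2
= 1.6 / 2.016
= 0.7937

0.7937


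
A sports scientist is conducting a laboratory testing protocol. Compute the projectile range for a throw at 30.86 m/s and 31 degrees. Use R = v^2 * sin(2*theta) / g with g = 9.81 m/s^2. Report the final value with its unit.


Two times the angle = 62 degrees
sin(62) = 0.882948
R = 952.3396 * 0.882948 / 9.81 = 85.715 m

85.715 m


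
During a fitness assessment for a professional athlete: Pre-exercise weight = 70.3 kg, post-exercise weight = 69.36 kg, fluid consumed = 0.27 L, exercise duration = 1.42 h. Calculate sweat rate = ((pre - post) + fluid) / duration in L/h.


Weight loss = 70.3 - 69.36 = 0.94 kg (approx L)
Total sweat = 0.94 + 0.27 = 1.21 L
Sweat rate = 1.21 / 1.42 = 0.852 L/h

0.852 L/h


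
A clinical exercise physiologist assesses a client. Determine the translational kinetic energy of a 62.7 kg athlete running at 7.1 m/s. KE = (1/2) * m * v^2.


KE = 0.5 * m * v^2
= 0.5 * 62.7 * 7.1^2
= 0.5 * 62.7 * 50.41
= 1580.35 J

1580.35 J


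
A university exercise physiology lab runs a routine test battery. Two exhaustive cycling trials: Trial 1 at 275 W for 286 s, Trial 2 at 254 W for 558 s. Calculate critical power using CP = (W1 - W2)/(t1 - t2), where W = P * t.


W1 = 275 * 286 = 78650 J
W2 = 254 * 558 = 141732 J
CP = (78650 - 141732) / (286 - 558)
= -63082 / -272
= 231.92 W

231.92 W


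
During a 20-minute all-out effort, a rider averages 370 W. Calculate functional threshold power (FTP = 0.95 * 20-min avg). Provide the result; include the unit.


FTP = 0.95 * 370
= 351.5 W

351.5 W


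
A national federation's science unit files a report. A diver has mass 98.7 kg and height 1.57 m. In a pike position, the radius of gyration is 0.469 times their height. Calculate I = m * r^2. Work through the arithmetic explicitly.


r = 0.469 * 1.57 = 0.73633 m
I = m * r^2 = 98.7 * 0.542182 = 53.513 kg*m^2

53.513 kg*m^2


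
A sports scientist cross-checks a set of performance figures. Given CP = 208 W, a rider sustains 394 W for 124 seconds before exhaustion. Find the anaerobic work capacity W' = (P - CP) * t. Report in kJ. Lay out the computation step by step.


Excess power = 394 - 208 = 186 W
Work above CP = 186 * 124 = 23064 J
W' = 23.064 kJ

23.064 kJ


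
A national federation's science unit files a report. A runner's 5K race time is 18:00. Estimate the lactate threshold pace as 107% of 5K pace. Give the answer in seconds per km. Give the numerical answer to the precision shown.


Total race time = 18*60 + 0 = 1080 seconds
5K pace = 1080 / 5 = 216.0 sec/km
LT pace = 216.0 * 1.07 = 231.12 sec/km

231.12 s/km


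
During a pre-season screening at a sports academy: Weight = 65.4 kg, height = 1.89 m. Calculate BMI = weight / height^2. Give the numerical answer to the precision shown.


height^2 = 1.89^2 = 3.5721
BMI = 65.4 / 3.5721 = 18.31 kg/m^2

18.31 kg/m^2


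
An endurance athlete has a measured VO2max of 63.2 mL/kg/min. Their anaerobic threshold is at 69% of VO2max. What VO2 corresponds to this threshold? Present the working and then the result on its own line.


Anaerobic threshold VO2 = VO2max * 69%
= 63.2 * 0.69
= 43.61 mL/kg/min

43.61 mL/kg/min


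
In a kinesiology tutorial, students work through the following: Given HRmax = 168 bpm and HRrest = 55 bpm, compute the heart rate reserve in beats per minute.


Heart rate reserve = maximum HR minus resting HR
HRR = 168 - 55 = 113 bpm

113 bpm


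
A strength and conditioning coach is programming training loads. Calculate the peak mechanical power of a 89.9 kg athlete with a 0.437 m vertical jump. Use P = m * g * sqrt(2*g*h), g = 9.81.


First, sqrt(2gh) = sqrt(2 * 9.81 * 0.437)
= sqrt(8.57394) = 2.928129 m/s
Power = 89.9 * 9.81 * 2.928129 = 2582.37 W

2582.37 W


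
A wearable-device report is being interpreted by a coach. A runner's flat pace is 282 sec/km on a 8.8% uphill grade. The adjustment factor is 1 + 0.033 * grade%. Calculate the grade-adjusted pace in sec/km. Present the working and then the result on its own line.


Factor = 1 + 0.033 * 8.8 = 1.2904
Adjusted pace = 282 * 1.2904
= 363.89 sec/km

363.89 s/km


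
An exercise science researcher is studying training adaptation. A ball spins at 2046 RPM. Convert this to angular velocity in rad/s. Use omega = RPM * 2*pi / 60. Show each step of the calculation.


omega = 2046 * 2 * pi / 60
= 2046 * 6.28318531 / 60
= 12855.397 / 60
= 214.257 rad/s

214.257 rad/s


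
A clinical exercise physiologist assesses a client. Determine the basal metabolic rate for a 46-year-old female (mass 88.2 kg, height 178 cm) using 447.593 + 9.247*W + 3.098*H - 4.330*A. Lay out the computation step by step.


BMR = 447.593 + 9.247*88.2 + 3.098*178 - 4.330*46
= 1615.44 kcal/day

1615.44 kcal/day


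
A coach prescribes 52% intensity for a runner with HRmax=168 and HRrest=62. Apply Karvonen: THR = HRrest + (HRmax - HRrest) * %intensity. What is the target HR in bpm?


Heart rate reserve = 168 - 62 = 106
Intensity fraction = 52 / 100 = 0.52
THR = 62 + 106 * 0.52 = 117.12 bpm

117.12 bpm


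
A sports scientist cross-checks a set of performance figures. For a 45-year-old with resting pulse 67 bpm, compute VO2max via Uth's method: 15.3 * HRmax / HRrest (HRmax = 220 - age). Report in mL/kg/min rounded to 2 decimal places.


Step 1: HRmax = 220 - 45 = 175 bpm
Step 2: Ratio = 175 / 67 = 2.6119
Step 3: VO2max = 15.3 * 2.6119 = 39.96 mL/kg/min

39.96 mL/kg/min


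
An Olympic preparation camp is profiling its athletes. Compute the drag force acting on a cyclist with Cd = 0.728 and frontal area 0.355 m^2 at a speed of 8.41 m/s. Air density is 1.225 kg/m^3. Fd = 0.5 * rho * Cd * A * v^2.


Step 1: v^2 = 70.7281
Step 2: Fd = 0.5 * 1.225 * 0.728 * 0.355 * 70.7281
= 11.196 N

11.196 N


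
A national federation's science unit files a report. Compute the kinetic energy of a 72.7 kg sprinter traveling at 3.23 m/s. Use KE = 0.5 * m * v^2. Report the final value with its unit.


Velocity squared = 10.4329
KE = 0.5 * 72.7 * 10.4329 = 379.24 J

379.24 J


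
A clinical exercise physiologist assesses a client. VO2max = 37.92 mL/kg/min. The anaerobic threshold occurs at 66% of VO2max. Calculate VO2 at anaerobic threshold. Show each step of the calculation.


AT fraction = 66 / 100 = 0.66
AT VO2 = 37.92 * 0.66
= 25.03 mL/kg/min

25.03 mL/kg/min


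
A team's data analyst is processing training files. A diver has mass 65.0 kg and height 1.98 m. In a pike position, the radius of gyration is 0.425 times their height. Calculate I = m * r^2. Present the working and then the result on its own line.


r = 0.425 * 1.98 = 0.8415 m
I = m * r^2 = 65.0 * 0.708122 = 46.028 kg*m^2

46.028 kg*m^2


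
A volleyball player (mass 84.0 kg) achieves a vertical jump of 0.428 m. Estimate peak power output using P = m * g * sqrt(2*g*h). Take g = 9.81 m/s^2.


2 * g * h = 2 * 9.81 * 0.428 = 8.39736
sqrt(8.39736) = 2.89782 m/s
P = 84.0 * 9.81 * 2.89782 = 2387.92 W

2387.92 W


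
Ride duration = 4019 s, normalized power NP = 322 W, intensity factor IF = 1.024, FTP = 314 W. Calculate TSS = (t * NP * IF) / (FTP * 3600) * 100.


Numerator = 4019 * 322 * 1.024 = 1325176.832
Denominator = 314 * 3600 = 1130400
TSS = 1325176.832 / 1130400 * 100
= 117.23

117.23 TSS


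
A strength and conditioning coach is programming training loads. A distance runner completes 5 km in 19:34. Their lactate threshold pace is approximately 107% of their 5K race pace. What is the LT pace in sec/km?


Convert to seconds: 19 min 34 s = 1174 s
Pace per km = 1174 / 5 = 234.8 s/km
LT pace = 234.8 * 1.07 = 251.24 s/km

251.24 s/km


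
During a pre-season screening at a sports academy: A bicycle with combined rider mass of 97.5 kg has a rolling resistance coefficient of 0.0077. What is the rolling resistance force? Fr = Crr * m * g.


Fr = 0.0077 * 97.5 * 9.81
= 0.75075 * 9.81
= 7.365 N

7.365 N


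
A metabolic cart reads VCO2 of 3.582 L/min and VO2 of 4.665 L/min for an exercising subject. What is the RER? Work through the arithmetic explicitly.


RER = VCO2 / VO2 = 3.582 / 4.665 = 0.7678

0.7678


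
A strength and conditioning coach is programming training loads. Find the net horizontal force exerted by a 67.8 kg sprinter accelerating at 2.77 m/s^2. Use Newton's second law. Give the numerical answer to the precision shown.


Newton's second law: F = m * a
F = 67.8 * 2.77 = 187.81 N

187.81 N


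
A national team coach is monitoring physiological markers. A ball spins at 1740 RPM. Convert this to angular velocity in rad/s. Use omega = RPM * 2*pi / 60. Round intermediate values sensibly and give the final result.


omega = 1740 * 2 * pi / 60
= 1740 * 6.28318531 / 60
= 10932.742 / 60
= 182.212 rad/s

182.212 rad/s


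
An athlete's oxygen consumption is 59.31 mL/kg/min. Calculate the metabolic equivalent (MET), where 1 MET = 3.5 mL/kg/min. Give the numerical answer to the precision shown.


MET = VO2 / 3.5
= 59.31 / 3.5
= 16.95 METs

16.95 METs


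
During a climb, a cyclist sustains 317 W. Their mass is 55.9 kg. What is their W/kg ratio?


Power-to-weight = 317 W / 55.9 kg
= 5.671 W/kg

5.671 W/kg


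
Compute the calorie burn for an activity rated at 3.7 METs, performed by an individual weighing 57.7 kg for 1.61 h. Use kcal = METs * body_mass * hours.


Product of METs and mass = 3.7 * 57.7 = 213.49
Total kcal = 213.49 * 1.61 = 343.72 kcal

343.72 kcal


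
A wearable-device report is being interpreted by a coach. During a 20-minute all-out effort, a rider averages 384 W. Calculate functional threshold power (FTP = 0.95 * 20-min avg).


FTP = 0.95 * 384
= 364.8 W

364.8 W


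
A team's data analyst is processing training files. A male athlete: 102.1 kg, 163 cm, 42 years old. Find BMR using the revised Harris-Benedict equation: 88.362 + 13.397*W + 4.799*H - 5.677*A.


Intercept = 88.362
Weight contribution = 13.397 * 102.1 = 1367.8337
Height contribution = 4.799 * 163 = 782.237
Age contribution = 5.677 * 42 = 238.434
BMR = 88.362 + 1367.8337 + 782.237 - 238.434
= 2000.0 kcal/day

2000.0 kcal/day


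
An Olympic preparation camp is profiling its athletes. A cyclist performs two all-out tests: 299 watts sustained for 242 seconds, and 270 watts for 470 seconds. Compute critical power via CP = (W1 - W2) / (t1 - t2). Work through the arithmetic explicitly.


W1 = P1 * t1 = 299 * 242 = 72358 J
W2 = P2 * t2 = 270 * 470 = 126900 J
CP = (72358 - 126900) / (242 - 470)
= 239.22 W

239.22 W


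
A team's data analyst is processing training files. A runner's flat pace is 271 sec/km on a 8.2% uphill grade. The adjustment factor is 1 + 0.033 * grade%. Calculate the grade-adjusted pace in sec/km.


Factor = 1 + 0.033 * 8.2 = 1.2706
Adjusted pace = 271 * 1.2706
= 344.33 sec/km

344.33 s/km


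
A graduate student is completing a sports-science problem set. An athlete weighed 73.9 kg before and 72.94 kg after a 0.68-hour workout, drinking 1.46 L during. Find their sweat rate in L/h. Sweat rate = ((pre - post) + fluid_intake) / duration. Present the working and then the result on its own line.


Body mass change = 0.96 kg
Total sweat loss = 0.96 + 1.46 = 2.42 L
Rate = 2.42 / 0.68 = 3.559 L/h

3.559 L/h


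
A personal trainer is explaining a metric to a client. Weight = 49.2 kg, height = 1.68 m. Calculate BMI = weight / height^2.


height^2 = 1.68^2 = 2.8224
BMI = 49.2 / 2.8224 = 17.43 kg/m^2

17.43 kg/m^2


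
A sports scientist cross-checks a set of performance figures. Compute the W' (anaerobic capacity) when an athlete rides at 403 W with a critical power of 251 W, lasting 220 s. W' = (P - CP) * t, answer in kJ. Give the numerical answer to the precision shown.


Above-CP power = 152 W
Duration = 220 s
W' = 152 * 220 = 33440 J
Convert: 33440 / 1000 = 33.44 kJ

33.44 kJ


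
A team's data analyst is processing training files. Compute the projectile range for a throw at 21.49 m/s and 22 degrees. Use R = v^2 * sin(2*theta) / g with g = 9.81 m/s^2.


Two times the angle = 44 degrees
sin(44) = 0.694658
R = 461.8201 * 0.694658 / 9.81 = 32.702 m

32.702 m


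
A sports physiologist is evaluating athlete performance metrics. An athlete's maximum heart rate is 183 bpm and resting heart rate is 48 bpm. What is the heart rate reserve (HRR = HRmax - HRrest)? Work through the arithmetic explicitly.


HRR = HRmax - HRrest
= 183 - 48
= 135 bpm

135 bpm


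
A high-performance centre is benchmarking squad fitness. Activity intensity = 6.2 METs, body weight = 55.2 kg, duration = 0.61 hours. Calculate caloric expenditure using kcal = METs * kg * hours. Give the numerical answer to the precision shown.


kcal = 6.2 * 55.2 * 0.61
= 342.24 * 0.61
= 208.77 kcal

208.77 kcal


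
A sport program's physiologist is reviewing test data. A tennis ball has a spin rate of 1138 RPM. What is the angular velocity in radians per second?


Convert RPM to rad/s: multiply by 2*pi and divide by 60
omega = 1138 * 2 * pi / 60
= 119.171 rad/s

119.171 rad/s


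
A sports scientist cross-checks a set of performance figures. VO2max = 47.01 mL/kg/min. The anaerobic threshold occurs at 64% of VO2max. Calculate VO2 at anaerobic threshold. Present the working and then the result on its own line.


AT fraction = 64 / 100 = 0.64
AT VO2 = 47.01 * 0.64
= 30.09 mL/kg/min

30.09 mL/kg/min


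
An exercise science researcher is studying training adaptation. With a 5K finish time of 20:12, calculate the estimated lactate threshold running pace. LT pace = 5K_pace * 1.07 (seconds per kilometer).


Race duration = 1212 s for 5 km
Average pace = 1212 / 5 = 242.4 s/km
LT pace = 242.4 * 1.07
= 259.37 s/km

259.37 s/km


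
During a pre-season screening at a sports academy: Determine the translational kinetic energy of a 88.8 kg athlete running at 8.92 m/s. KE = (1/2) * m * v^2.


KE = 0.5 * m * v^2
= 0.5 * 88.8 * 8.92^2
= 0.5 * 88.8 * 79.5664
= 3532.75 J

3532.75 J


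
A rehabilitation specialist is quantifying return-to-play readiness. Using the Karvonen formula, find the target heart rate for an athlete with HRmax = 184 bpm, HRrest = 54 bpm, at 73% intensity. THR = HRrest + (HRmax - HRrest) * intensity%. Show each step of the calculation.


HRR = 184 - 54 = 130
THR = 54 + 130 * 0.73
= 54 + 94.9
= 148.9 bpm

148.9 bpm


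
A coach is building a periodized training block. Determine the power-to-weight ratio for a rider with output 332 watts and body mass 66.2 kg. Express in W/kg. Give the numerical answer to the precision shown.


P/W = 332 / 66.2 = 5.015 W/kg

5.015 W/kg


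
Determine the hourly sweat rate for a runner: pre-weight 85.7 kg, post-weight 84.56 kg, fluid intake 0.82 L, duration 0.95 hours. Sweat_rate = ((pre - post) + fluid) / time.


Mass lost = 85.7 - 84.56 = 1.14 kg
Add fluid consumed: 1.14 + 0.82 = 1.96 L total sweat
Sweat rate = 1.96 / 0.95 = 2.063 L/h

2.063 L/h


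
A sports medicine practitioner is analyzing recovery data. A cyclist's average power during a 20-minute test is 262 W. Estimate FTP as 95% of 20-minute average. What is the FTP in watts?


FTP = 20-min power * 0.95
= 262 * 0.95
= 248.9 W

248.9 W


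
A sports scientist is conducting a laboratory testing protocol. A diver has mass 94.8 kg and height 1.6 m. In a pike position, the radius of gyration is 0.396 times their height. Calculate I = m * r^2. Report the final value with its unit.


r = 0.396 * 1.6 = 0.6336 m
I = m * r^2 = 94.8 * 0.401449 = 38.057 kg*m^2

38.057 kg*m^2


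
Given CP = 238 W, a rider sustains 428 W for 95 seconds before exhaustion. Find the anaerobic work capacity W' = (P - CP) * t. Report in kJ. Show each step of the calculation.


Excess power = 428 - 238 = 190 W
Work above CP = 190 * 95 = 18050 J
W' = 18.05 kJ

18.05 kJ


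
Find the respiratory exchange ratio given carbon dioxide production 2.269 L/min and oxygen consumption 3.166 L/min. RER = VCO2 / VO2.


VCO2 = 2.269 L/min
VO2 = 3.166 L/min
RER = 2.269 / 3.166 = 0.7167

0.7167


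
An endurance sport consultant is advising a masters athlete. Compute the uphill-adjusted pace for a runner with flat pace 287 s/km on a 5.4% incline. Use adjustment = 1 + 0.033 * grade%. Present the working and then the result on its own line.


Adjustment factor = 1 + 0.033 * 5.4 = 1.1782
Grade-adjusted pace = 287 * 1.1782 = 338.14 s/km

338.14 s/km


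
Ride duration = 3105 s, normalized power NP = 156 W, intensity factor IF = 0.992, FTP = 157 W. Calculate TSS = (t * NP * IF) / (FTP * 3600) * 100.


Numerator = 3105 * 156 * 0.992 = 480504.96
Denominator = 157 * 3600 = 565200
TSS = 480504.96 / 565200 * 100
= 85.02

85.02 TSS


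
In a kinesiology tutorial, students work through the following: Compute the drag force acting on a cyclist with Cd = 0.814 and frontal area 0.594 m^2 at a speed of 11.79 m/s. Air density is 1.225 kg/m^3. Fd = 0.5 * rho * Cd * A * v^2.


Step 1: v^2 = 139.0041
Step 2: Fd = 0.5 * 1.225 * 0.814 * 0.594 * 139.0041
= 41.167 N

41.167 N


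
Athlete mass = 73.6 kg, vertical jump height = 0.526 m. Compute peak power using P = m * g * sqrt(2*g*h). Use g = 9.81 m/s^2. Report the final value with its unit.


sqrt(2 * 9.81 * 0.526) = sqrt(10.32012) = 3.212494 m/s
P = 73.6 * 9.81 * 3.212494
= 2319.47 W

2319.47 W


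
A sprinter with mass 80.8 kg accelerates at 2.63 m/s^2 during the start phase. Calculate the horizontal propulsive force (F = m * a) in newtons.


F = m * a
= 80.8 * 2.63
= 212.5 N

212.5 N


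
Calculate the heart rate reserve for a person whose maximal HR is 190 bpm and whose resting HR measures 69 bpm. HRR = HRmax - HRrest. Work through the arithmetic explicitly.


HRmax = 190 bpm
HRrest = 69 bpm
HRR = 190 - 69 = 121 bpm

121 bpm


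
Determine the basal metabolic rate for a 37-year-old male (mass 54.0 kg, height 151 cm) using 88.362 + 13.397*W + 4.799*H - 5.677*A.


BMR = 88.362 + 13.397*54.0 + 4.799*151 - 5.677*37
= 1326.4 kcal/day

1326.4 kcal/day


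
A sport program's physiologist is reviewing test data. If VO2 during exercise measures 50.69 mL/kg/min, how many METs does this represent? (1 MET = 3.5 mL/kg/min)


METs = VO2 / 3.5 = 50.69 / 3.5 = 14.48

14.48 METs


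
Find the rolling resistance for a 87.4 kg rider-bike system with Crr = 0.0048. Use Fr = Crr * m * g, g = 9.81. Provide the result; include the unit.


m * g = 87.4 * 9.81 = 857.394 N
Fr = 0.0048 * 857.394 = 4.115 N

4.115 N


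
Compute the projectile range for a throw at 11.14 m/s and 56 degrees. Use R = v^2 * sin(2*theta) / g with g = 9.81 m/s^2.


Two times the angle = 112 degrees
sin(112) = 0.927184
R = 124.0996 * 0.927184 / 9.81 = 11.729 m

11.729 m


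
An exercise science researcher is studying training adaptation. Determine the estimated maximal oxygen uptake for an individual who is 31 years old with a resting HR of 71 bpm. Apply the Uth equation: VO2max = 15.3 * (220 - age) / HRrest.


HRmax = 220 - 31 = 189
VO2max = 15.3 * (189 / 71)
= 15.3 * 2.662
= 40.73 mL/kg/min

40.73 mL/kg/min


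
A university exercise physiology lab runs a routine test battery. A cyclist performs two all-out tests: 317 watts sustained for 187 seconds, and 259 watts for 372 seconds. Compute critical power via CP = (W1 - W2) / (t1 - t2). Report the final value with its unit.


W1 = P1 * t1 = 317 * 187 = 59279 J
W2 = P2 * t2 = 259 * 372 = 96348 J
CP = (59279 - 96348) / (187 - 372)
= 200.37 W

200.37 W


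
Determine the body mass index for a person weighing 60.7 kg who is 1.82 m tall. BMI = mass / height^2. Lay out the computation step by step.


BMI = mass / height^2
= 60.7 / 1.82^2
= 60.7 / 3.3124
= 18.33 kg/m^2

18.33 kg/m^2


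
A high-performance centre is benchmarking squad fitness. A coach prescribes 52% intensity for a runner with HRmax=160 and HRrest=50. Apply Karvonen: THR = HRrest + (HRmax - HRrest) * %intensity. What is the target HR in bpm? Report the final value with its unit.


Heart rate reserve = 160 - 50 = 110
Intensity fraction = 52 / 100 = 0.52
THR = 50 + 110 * 0.52 = 107.2 bpm

107.2 bpm


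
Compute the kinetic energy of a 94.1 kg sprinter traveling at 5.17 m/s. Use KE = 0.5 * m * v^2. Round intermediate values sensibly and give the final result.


Velocity squared = 26.7289
KE = 0.5 * 94.1 * 26.7289 = 1257.59 J

1257.59 J


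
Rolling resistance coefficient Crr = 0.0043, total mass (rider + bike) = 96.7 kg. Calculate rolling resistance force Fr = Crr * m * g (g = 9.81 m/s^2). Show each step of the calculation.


Fr = Crr * m * g
= 0.0043 * 96.7 * 9.81
= 4.079 N

4.079 N


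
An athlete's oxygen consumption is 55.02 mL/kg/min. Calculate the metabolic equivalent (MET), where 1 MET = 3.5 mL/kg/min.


MET = VO2 / 3.5
= 55.02 / 3.5
= 15.72 METs

15.72 METs


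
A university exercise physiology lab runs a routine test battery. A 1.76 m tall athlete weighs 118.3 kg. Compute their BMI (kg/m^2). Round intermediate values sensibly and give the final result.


height^2 = 3.0976 m^2
BMI = 118.3 / 3.0976 = 38.19 kg/m^2

38.19 kg/m^2


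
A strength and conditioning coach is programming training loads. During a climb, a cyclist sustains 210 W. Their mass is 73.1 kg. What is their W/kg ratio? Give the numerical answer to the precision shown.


Power-to-weight = 210 W / 73.1 kg
= 2.873 W/kg

2.873 W/kg


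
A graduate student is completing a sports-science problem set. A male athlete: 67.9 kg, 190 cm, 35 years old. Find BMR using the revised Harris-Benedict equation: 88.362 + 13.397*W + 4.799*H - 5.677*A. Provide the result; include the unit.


Intercept = 88.362
Weight contribution = 13.397 * 67.9 = 909.6563
Height contribution = 4.799 * 190 = 911.81
Age contribution = 5.677 * 35 = 198.695
BMR = 88.362 + 909.6563 + 911.81 - 198.695
= 1711.13 kcal/day

1711.13 kcal/day


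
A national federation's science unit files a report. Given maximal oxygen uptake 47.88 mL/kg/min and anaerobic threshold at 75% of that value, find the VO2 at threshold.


Percentage as decimal = 0.75
VO2 at AT = 47.88 * 0.75 = 35.91 mL/kg/min

35.91 mL/kg/min


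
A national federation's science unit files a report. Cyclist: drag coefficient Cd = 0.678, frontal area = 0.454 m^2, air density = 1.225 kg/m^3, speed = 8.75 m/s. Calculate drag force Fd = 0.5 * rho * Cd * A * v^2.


v^2 = 8.75^2 = 76.5625
Fd = 0.5 * 1.225 * 0.678 * 0.454 * 76.5625
= 14.435 N

14.435 N


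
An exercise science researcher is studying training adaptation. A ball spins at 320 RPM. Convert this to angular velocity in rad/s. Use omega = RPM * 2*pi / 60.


omega = 320 * 2 * pi / 60
= 320 * 6.28318531 / 60
= 2010.619 / 60
= 33.51 rad/s

33.51 rad/s


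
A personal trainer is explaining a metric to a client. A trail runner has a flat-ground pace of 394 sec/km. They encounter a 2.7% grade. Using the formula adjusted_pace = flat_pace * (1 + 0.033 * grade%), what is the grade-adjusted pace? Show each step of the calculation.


Grade factor = 1 + 0.033 * 2.7 = 1.0891
Adjusted = 394 * 1.0891 = 429.11 sec/km

429.11 s/km


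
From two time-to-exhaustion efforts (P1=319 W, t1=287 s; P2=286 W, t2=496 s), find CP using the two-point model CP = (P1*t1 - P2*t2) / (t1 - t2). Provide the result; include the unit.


Work in trial 1 = 91553 J
Work in trial 2 = 141856 J
Delta work = -50303 J
Delta time = -209 s
CP = -50303 / -209 = 240.68 W

240.68 W


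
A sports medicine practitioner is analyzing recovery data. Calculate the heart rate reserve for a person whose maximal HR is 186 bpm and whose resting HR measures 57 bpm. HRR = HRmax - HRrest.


HRmax = 186 bpm
HRrest = 57 bpm
HRR = 186 - 57 = 129 bpm

129 bpm


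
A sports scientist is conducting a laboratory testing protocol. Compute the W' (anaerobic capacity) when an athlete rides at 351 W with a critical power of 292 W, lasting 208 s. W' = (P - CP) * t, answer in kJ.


Above-CP power = 59 W
Duration = 208 s
W' = 59 * 208 = 12272 J
Convert: 12272 / 1000 = 12.272 kJ

12.272 kJ


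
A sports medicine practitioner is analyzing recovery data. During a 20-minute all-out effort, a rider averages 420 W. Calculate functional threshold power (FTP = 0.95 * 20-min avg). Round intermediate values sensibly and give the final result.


FTP = 0.95 * 420
= 399.0 W

399.0 W


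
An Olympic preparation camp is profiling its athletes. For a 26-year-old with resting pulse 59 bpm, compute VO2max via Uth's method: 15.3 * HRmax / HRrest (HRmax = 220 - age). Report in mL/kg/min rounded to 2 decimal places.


Step 1: HRmax = 220 - 26 = 194 bpm
Step 2: Ratio = 194 / 59 = 3.2881
Step 3: VO2max = 15.3 * 3.2881 = 50.31 mL/kg/min

50.31 mL/kg/min


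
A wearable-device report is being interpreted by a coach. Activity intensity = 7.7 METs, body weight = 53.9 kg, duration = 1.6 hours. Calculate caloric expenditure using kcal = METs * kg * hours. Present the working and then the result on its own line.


kcal = 7.7 * 53.9 * 1.6
= 415.03 * 1.6
= 664.05 kcal

664.05 kcal


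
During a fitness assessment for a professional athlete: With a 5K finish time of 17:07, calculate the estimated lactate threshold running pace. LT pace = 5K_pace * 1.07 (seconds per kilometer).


Race duration = 1027 s for 5 km
Average pace = 1027 / 5 = 205.4 s/km
LT pace = 205.4 * 1.07
= 219.78 s/km

219.78 s/km


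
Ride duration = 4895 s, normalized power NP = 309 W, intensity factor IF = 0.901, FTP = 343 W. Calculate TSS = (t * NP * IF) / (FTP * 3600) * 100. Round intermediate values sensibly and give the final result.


Numerator = 4895 * 309 * 0.901 = 1362812.055
Denominator = 343 * 3600 = 1234800
TSS = 1362812.055 / 1234800 * 100
= 110.37

110.37 TSS


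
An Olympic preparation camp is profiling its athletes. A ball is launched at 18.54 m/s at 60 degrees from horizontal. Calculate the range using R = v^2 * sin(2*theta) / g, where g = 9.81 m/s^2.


sin(2 * 60) = sin(120) = 0.866025
v^2 = 18.54^2 = 343.7316
R = 343.7316 * 0.866025 / 9.81
= 30.345 m

30.345 m


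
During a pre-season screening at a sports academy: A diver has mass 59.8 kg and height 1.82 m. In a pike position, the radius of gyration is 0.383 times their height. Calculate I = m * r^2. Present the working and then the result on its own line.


r = 0.383 * 1.82 = 0.69706 m
I = m * r^2 = 59.8 * 0.485893 = 29.056 kg*m^2

29.056 kg*m^2


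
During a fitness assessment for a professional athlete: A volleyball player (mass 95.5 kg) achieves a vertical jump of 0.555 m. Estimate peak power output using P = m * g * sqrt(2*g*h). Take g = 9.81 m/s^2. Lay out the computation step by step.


2 * g * h = 2 * 9.81 * 0.555 = 10.8891
sqrt(10.8891) = 3.299864 m/s
P = 95.5 * 9.81 * 3.299864 = 3091.49 W

3091.49 W


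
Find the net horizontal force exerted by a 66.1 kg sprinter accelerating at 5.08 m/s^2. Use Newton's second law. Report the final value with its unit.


Newton's second law: F = m * a
F = 66.1 * 5.08 = 335.79 N

335.79 N


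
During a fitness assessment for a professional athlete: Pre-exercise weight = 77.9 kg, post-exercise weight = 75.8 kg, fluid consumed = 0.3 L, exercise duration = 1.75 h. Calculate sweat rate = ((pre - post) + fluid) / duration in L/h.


Weight loss = 77.9 - 75.8 = 2.1 kg (approx L)
Total sweat = 2.1 + 0.3 = 2.4 L
Sweat rate = 2.4 / 1.75 = 1.371 L/h

1.371 L/h


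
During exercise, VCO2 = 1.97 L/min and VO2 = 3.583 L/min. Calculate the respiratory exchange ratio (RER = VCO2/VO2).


RER = VCO2 / VO2
= 1.97 / 3.583
= 0.5498

0.5498


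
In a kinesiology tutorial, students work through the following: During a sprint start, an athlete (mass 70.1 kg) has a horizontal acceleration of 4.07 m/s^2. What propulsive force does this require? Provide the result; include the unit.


Propulsive force = mass * acceleration
= 70.1 kg * 4.07 m/s^2
= 285.31 N

285.31 N


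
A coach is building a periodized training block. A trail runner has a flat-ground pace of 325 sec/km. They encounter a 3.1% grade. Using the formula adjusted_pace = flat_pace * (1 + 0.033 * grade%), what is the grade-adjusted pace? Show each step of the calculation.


Grade factor = 1 + 0.033 * 3.1 = 1.1023
Adjusted = 325 * 1.1023 = 358.25 sec/km

358.25 s/km


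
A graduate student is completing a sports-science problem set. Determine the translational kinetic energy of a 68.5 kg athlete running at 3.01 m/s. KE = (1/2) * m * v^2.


KE = 0.5 * m * v^2
= 0.5 * 68.5 * 3.01^2
= 0.5 * 68.5 * 9.0601
= 310.31 J

310.31 J


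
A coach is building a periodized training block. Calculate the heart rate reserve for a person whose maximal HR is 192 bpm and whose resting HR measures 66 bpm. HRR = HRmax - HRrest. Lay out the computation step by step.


HRmax = 192 bpm
HRrest = 66 bpm
HRR = 192 - 66 = 126 bpm

126 bpm


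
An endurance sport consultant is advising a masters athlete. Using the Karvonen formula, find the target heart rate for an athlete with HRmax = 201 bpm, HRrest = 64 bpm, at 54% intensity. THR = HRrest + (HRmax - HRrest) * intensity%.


HRR = 201 - 64 = 137
THR = 64 + 137 * 0.54
= 64 + 73.98
= 137.98 bpm

137.98 bpm


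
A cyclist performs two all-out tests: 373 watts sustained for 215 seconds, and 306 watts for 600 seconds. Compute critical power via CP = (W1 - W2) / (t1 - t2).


W1 = P1 * t1 = 373 * 215 = 80195 J
W2 = P2 * t2 = 306 * 600 = 183600 J
CP = (80195 - 183600) / (215 - 600)
= 268.58 W

268.58 W


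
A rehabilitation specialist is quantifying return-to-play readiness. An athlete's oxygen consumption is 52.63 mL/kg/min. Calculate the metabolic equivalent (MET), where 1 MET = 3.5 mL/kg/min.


MET = VO2 / 3.5
= 52.63 / 3.5
= 15.04 METs

15.04 METs


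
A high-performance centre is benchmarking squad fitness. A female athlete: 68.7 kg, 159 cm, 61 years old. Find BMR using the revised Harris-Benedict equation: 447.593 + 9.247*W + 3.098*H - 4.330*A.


Intercept = 447.593
Weight contribution = 9.247 * 68.7 = 635.2689
Height contribution = 3.098 * 159 = 492.582
Age contribution = 4.33 * 61 = 264.13
BMR = 447.593 + 635.2689 + 492.582 - 264.13
= 1311.31 kcal/day

1311.31 kcal/day
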